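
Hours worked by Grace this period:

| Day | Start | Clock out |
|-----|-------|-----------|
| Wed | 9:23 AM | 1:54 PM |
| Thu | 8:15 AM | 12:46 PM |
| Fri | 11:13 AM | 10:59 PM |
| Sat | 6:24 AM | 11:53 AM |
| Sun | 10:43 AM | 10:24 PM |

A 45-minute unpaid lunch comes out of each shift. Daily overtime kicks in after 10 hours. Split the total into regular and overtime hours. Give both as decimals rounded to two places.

Regular 32.27 hours, overtime 1.95 hours

Wed: 9:23 AM–1:54 PM = 4 h 31 min; less 45 min break → 3 h 46 min
Thu: 8:15 AM–12:46 PM = 4 h 31 min; less 45 min break → 3 h 46 min
Fri: 11:13 AM–10:59 PM = 11 h 46 min; less 45 min break → 11 h 1 min
Sat: 6:24 AM–11:53 AM = 5 h 29 min; less 45 min break → 4 h 44 min
Sun: 10:43 AM–10:24 PM = 11 h 41 min; less 45 min break → 10 h 56 min
Wed reg 3 h 46 min / OT 0 h 0 min; Thu reg 3 h 46 min / OT 0 h 0 min; Fri reg 10 h 0 min / OT 1 h 1 min; Sat reg 4 h 44 min / OT 0 h 0 min; Sun reg 10 h 0 min / OT 0 h 56 min.
Totals: regular 32 h 16 min, overtime 1 h 57 min.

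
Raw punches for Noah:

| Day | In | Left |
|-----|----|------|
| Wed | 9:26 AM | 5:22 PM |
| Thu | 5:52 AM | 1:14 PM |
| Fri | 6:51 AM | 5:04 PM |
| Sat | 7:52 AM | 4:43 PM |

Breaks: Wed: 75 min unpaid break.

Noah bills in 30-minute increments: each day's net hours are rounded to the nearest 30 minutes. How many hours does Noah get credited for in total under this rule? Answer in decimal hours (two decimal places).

33.00 hours

Wed: 9:26 AM–5:22 PM = 7 h 56 min − 75 min = 6 h 41 min → rounds to 6 h 30 min
Thu: 5:52 AM–1:14 PM = 7 h 22 min → rounds to 7 h 30 min
Fri: 6:51 AM–5:04 PM = 10 h 13 min → rounds to 10 h 0 min
Sat: 7:52 AM–4:43 PM = 8 h 51 min → rounds to 9 h 0 min
Total credited: 33 h 0 min.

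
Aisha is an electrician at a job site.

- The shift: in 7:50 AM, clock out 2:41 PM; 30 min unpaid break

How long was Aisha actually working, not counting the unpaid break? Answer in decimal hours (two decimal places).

6.35 hours

The shift: 7:50 AM–2:41 PM = 6 h 51 min; less 30 min break → 6 h 21 min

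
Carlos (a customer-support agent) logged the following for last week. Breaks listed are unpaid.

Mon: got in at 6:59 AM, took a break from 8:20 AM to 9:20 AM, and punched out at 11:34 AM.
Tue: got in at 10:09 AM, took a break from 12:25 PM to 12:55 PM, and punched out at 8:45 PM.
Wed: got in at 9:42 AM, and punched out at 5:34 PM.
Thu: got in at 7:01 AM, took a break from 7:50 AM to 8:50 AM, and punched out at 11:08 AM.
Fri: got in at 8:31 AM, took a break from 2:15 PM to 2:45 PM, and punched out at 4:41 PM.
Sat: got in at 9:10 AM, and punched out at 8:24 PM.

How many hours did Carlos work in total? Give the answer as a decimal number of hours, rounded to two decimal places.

Mon: 6:59 AM–11:34 AM = 4 h 35 min; less 60 min break → 3 h 35 min
Tue: 10:09 AM–8:45 PM = 10 h 36 min; less 30 min break → 10 h 6 min
Wed: 9:42 AM–5:34 PM = 7 h 52 min
Thu: 7:01 AM–11:08 AM = 4 h 7 min; less 60 min break → 3 h 7 min
Fri: 8:31 AM–4:41 PM = 8 h 10 min; less 30 min break → 7 h 40 min
Sat: 9:10 AM–8:24 PM = 11 h 14 min
Total: 3 h 35 min + 10 h 6 min + 7 h 52 min + 3 h 7 min + 7 h 40 min + 11 h 14 min = 43 h 34 min.

43.57 hours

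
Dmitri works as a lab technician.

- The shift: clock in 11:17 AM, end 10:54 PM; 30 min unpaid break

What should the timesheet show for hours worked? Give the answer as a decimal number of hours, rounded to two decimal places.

11.12 hours

The shift: 11:17 AM–10:54 PM = 11 h 37 min; less 30 min break → 11 h 7 min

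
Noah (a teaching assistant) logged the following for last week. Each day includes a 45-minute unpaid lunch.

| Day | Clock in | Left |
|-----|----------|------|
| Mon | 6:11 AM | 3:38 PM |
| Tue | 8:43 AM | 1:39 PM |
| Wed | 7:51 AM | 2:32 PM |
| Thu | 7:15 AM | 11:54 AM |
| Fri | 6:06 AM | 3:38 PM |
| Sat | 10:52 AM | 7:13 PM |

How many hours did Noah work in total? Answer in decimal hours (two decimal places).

Mon: 6:11 AM–3:38 PM = 9 h 27 min; less 45 min break → 8 h 42 min
Tue: 8:43 AM–1:39 PM = 4 h 56 min; less 45 min break → 4 h 11 min
Wed: 7:51 AM–2:32 PM = 6 h 41 min; less 45 min break → 5 h 56 min
Thu: 7:15 AM–11:54 AM = 4 h 39 min; less 45 min break → 3 h 54 min
Fri: 6:06 AM–3:38 PM = 9 h 32 min; less 45 min break → 8 h 47 min
Sat: 10:52 AM–7:13 PM = 8 h 21 min; less 45 min break → 7 h 36 min
Total: 8 h 42 min + 4 h 11 min + 5 h 56 min + 3 h 54 min + 8 h 47 min + 7 h 36 min = 39 h 6 min.

39.10 hours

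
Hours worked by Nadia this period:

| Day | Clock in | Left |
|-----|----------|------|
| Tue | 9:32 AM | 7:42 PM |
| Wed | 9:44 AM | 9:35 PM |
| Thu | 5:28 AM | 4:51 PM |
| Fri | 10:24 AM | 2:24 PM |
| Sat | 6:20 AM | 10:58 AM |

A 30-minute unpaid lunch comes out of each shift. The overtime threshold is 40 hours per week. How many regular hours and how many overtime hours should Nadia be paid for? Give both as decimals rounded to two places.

Regular 39.53 hours, overtime 0.00 hours

Tue: 9:32 AM–7:42 PM = 10 h 10 min; less 30 min break → 9 h 40 min
Wed: 9:44 AM–9:35 PM = 11 h 51 min; less 30 min break → 11 h 21 min
Thu: 5:28 AM–4:51 PM = 11 h 23 min; less 30 min break → 10 h 53 min
Fri: 10:24 AM–2:24 PM = 4 h 0 min; less 30 min break → 3 h 30 min
Sat: 6:20 AM–10:58 AM = 4 h 38 min; less 30 min break → 4 h 8 min
Total worked: 39 h 32 min = 39.53 h.
Threshold 40 h → overtime 0 h 0 min, regular 39 h 32 min.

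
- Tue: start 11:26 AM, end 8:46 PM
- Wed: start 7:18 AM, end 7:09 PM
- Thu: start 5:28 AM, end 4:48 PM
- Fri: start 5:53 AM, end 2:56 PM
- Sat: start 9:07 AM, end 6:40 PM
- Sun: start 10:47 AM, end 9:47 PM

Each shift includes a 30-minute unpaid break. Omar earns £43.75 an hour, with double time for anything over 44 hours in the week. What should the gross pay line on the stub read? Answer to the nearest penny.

Tue: 11:26 AM–8:46 PM = 9 h 20 min; less 30 min break → 8 h 50 min
Wed: 7:18 AM–7:09 PM = 11 h 51 min; less 30 min break → 11 h 21 min
Thu: 5:28 AM–4:48 PM = 11 h 20 min; less 30 min break → 10 h 50 min
Fri: 5:53 AM–2:56 PM = 9 h 3 min; less 30 min break → 8 h 33 min
Sat: 9:07 AM–6:40 PM = 9 h 33 min; less 30 min break → 9 h 3 min
Sun: 10:47 AM–9:47 PM = 11 h 0 min; less 30 min break → 10 h 30 min
Total worked: 59 h 7 min = 3547 min.
Regular 44 h 0 min = 2640 min at £43.75/h; overtime 15 h 7 min = 907 min at £87.50/h.
Pay = (2640 × £43.75 + 907 × £87.50) ÷ 60 = £3247.71.

£3247.71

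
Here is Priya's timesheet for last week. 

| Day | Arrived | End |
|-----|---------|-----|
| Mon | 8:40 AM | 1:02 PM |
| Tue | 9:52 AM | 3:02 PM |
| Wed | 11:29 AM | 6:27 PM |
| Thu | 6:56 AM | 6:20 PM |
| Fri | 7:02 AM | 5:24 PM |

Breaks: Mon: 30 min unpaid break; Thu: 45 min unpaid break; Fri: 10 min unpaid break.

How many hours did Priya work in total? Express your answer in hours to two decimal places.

Mon: 8:40 AM–1:02 PM = 4 h 22 min; less 30 min break → 3 h 52 min
Tue: 9:52 AM–3:02 PM = 5 h 10 min
Wed: 11:29 AM–6:27 PM = 6 h 58 min
Thu: 6:56 AM–6:20 PM = 11 h 24 min; less 45 min break → 10 h 39 min
Fri: 7:02 AM–5:24 PM = 10 h 22 min; less 10 min break → 10 h 12 min
Total: 3 h 52 min + 5 h 10 min + 6 h 58 min + 10 h 39 min + 10 h 12 min = 36 h 51 min.

36.85 hours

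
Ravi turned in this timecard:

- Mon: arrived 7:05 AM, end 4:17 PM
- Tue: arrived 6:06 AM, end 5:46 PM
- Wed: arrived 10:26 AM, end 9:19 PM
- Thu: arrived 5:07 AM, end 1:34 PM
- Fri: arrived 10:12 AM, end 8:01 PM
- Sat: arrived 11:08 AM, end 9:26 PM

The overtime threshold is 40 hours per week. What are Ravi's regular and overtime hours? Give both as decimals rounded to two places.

Regular 40.00 hours, overtime 20.32 hours

Mon: 7:05 AM–4:17 PM = 9 h 12 min
Tue: 6:06 AM–5:46 PM = 11 h 40 min
Wed: 10:26 AM–9:19 PM = 10 h 53 min
Thu: 5:07 AM–1:34 PM = 8 h 27 min
Fri: 10:12 AM–8:01 PM = 9 h 49 min
Sat: 11:08 AM–9:26 PM = 10 h 18 min
Total worked: 60 h 19 min = 60.32 h.
Threshold 40 h → overtime 20 h 19 min, regular 40 h 0 min.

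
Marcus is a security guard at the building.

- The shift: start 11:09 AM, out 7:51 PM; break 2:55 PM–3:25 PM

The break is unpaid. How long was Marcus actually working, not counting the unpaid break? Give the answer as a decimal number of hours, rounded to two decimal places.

The shift: 11:09 AM–7:51 PM = 8 h 42 min; less 30 min break → 8 h 12 min

8.20 hours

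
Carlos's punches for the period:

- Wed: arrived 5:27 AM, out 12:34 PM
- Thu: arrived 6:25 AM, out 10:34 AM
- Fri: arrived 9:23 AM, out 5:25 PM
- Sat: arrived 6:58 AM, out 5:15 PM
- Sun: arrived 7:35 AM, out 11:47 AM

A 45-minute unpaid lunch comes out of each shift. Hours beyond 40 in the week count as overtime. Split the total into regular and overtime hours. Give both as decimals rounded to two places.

Regular 30.03 hours, overtime 0.00 hours

Wed: 5:27 AM–12:34 PM = 7 h 7 min; less 45 min break → 6 h 22 min
Thu: 6:25 AM–10:34 AM = 4 h 9 min; less 45 min break → 3 h 24 min
Fri: 9:23 AM–5:25 PM = 8 h 2 min; less 45 min break → 7 h 17 min
Sat: 6:58 AM–5:15 PM = 10 h 17 min; less 45 min break → 9 h 32 min
Sun: 7:35 AM–11:47 AM = 4 h 12 min; less 45 min break → 3 h 27 min
Total worked: 30 h 2 min = 30.03 h.
Threshold 40 h → overtime 0 h 0 min, regular 30 h 2 min.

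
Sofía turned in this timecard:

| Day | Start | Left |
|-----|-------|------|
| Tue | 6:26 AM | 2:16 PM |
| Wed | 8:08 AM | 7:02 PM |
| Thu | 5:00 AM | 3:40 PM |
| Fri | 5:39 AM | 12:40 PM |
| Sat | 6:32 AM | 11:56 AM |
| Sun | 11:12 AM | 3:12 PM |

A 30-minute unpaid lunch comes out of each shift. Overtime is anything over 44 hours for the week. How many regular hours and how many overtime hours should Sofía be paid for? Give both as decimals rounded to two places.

Regular 42.82 hours, overtime 0.00 hours

Tue: 6:26 AM–2:16 PM = 7 h 50 min; less 30 min break → 7 h 20 min
Wed: 8:08 AM–7:02 PM = 10 h 54 min; less 30 min break → 10 h 24 min
Thu: 5:00 AM–3:40 PM = 10 h 40 min; less 30 min break → 10 h 10 min
Fri: 5:39 AM–12:40 PM = 7 h 1 min; less 30 min break → 6 h 31 min
Sat: 6:32 AM–11:56 AM = 5 h 24 min; less 30 min break → 4 h 54 min
Sun: 11:12 AM–3:12 PM = 4 h 0 min; less 30 min break → 3 h 30 min
Total worked: 42 h 49 min = 42.82 h.
Threshold 44 h → overtime 0 h 0 min, regular 42 h 49 min.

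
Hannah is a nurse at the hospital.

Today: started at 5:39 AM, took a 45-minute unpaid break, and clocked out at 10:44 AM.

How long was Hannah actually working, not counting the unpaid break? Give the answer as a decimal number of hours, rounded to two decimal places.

Today: 5:39 AM–10:44 AM = 5 h 5 min; less 45 min break → 4 h 20 min

4.33 hours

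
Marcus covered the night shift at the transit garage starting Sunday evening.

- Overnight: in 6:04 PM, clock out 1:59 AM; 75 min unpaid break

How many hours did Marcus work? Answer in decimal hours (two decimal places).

6.67 hours

Overnight: 6:04 PM → midnight = 5 h 56 min; midnight → 1:59 AM = 1 h 59 min; span 7 h 55 min; less 75 min break → 6 h 40 min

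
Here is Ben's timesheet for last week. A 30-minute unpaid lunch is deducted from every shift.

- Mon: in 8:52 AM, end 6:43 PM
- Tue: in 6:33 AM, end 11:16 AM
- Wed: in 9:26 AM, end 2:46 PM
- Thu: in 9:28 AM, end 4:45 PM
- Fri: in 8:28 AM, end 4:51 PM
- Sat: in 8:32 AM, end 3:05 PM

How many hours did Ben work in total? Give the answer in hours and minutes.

Mon: 8:52 AM–6:43 PM = 9 h 51 min; less 30 min break → 9 h 21 min
Tue: 6:33 AM–11:16 AM = 4 h 43 min; less 30 min break → 4 h 13 min
Wed: 9:26 AM–2:46 PM = 5 h 20 min; less 30 min break → 4 h 50 min
Thu: 9:28 AM–4:45 PM = 7 h 17 min; less 30 min break → 6 h 47 min
Fri: 8:28 AM–4:51 PM = 8 h 23 min; less 30 min break → 7 h 53 min
Sat: 8:32 AM–3:05 PM = 6 h 33 min; less 30 min break → 6 h 3 min
Total: 9 h 21 min + 4 h 13 min + 4 h 50 min + 6 h 47 min + 7 h 53 min + 6 h 3 min = 39 h 7 min.

39 h 7 min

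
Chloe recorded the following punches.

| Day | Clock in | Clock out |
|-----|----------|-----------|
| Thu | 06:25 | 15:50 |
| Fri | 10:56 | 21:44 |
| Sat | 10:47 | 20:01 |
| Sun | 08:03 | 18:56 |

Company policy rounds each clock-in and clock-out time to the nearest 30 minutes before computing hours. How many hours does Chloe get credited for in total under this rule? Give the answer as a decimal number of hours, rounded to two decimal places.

Thu: in 06:25→06:30, out 15:50→16:00; 9 h 30 min
Fri: in 10:56→11:00, out 21:44→21:30; 10 h 30 min
Sat: in 10:47→11:00, out 20:01→20:00; 9 h 0 min
Sun: in 08:03→08:00, out 18:56→19:00; 11 h 0 min
Total credited: 40 h 0 min.

40.00 hours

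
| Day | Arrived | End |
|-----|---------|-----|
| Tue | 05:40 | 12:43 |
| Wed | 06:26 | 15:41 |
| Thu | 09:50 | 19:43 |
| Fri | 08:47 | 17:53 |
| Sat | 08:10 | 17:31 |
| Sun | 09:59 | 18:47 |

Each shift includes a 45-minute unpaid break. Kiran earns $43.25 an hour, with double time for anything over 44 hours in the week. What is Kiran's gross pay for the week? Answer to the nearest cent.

Tue: 05:40–12:43 = 7 h 3 min; less 45 min break → 6 h 18 min
Wed: 06:26–15:41 = 9 h 15 min; less 45 min break → 8 h 30 min
Thu: 09:50–19:43 = 9 h 53 min; less 45 min break → 9 h 8 min
Fri: 08:47–17:53 = 9 h 6 min; less 45 min break → 8 h 21 min
Sat: 08:10–17:31 = 9 h 21 min; less 45 min break → 8 h 36 min
Sun: 09:59–18:47 = 8 h 48 min; less 45 min break → 8 h 3 min
Total worked: 48 h 56 min = 2936 min.
Regular 44 h 0 min = 2640 min at $43.25/h; overtime 4 h 56 min = 296 min at $86.50/h.
Pay = (2640 × $43.25 + 296 × $86.50) ÷ 60 = $2329.73.

$2329.73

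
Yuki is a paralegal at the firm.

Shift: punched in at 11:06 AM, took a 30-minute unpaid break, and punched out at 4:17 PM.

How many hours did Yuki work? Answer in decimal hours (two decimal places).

4.68 hours

Shift: 11:06 AM–4:17 PM = 5 h 11 min; less 30 min break → 4 h 41 min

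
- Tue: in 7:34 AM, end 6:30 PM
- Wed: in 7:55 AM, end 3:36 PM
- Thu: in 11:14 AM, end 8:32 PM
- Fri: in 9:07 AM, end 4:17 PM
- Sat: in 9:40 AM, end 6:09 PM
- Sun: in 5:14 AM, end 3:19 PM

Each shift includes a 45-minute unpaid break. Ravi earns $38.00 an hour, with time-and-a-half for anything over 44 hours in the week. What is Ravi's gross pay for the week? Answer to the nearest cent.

Tue: 7:34 AM–6:30 PM = 10 h 56 min; less 45 min break → 10 h 11 min
Wed: 7:55 AM–3:36 PM = 7 h 41 min; less 45 min break → 6 h 56 min
Thu: 11:14 AM–8:32 PM = 9 h 18 min; less 45 min break → 8 h 33 min
Fri: 9:07 AM–4:17 PM = 7 h 10 min; less 45 min break → 6 h 25 min
Sat: 9:40 AM–6:09 PM = 8 h 29 min; less 45 min break → 7 h 44 min
Sun: 5:14 AM–3:19 PM = 10 h 5 min; less 45 min break → 9 h 20 min
Total worked: 49 h 9 min = 2949 min.
Regular 44 h 0 min = 2640 min at $38.00/h; overtime 5 h 9 min = 309 min at $57.00/h.
Pay = (2640 × $38.00 + 309 × $57.00) ÷ 60 = $1965.55.

$1965.55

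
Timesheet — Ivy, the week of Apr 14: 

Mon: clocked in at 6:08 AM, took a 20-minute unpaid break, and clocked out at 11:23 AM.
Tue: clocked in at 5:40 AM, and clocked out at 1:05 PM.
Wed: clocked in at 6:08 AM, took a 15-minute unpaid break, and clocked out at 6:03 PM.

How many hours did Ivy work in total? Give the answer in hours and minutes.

Mon: 6:08 AM–11:23 AM = 5 h 15 min; less 20 min break → 4 h 55 min
Tue: 5:40 AM–1:05 PM = 7 h 25 min
Wed: 6:08 AM–6:03 PM = 11 h 55 min; less 15 min break → 11 h 40 min
Total: 4 h 55 min + 7 h 25 min + 11 h 40 min = 24 h 0 min.

24 h 0 min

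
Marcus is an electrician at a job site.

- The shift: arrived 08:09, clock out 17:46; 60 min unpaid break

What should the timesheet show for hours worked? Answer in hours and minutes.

8 h 37 min

The shift: 08:09–17:46 = 9 h 37 min; less 60 min break → 8 h 37 min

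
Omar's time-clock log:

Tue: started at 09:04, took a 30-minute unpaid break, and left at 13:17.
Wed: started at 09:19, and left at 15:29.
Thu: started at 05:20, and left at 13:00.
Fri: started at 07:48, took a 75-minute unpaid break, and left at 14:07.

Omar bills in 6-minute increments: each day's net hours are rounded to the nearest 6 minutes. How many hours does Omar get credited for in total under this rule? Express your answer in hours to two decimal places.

22.70 hours

Tue: 09:04–13:17 = 4 h 13 min − 30 min = 3 h 43 min → rounds to 3 h 42 min
Wed: 09:19–15:29 = 6 h 10 min → rounds to 6 h 12 min
Thu: 05:20–13:00 = 7 h 40 min → rounds to 7 h 42 min
Fri: 07:48–14:07 = 6 h 19 min − 75 min = 5 h 4 min → rounds to 5 h 6 min
Total credited: 22 h 42 min.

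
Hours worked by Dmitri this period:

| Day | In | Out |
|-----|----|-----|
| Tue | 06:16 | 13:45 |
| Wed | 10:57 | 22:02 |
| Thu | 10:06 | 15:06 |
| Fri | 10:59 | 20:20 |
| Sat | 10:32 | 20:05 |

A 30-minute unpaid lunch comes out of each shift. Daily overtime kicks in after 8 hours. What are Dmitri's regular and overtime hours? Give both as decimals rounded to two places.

Tue: 06:16–13:45 = 7 h 29 min; less 30 min break → 6 h 59 min
Wed: 10:57–22:02 = 11 h 5 min; less 30 min break → 10 h 35 min
Thu: 10:06–15:06 = 5 h 0 min; less 30 min break → 4 h 30 min
Fri: 10:59–20:20 = 9 h 21 min; less 30 min break → 8 h 51 min
Sat: 10:32–20:05 = 9 h 33 min; less 30 min break → 9 h 3 min
Tue reg 6 h 59 min / OT 0 h 0 min; Wed reg 8 h 0 min / OT 2 h 35 min; Thu reg 4 h 30 min / OT 0 h 0 min; Fri reg 8 h 0 min / OT 0 h 51 min; Sat reg 8 h 0 min / OT 1 h 3 min.
Totals: regular 35 h 29 min, overtime 4 h 29 min.

Regular 35.48 hours, overtime 4.48 hours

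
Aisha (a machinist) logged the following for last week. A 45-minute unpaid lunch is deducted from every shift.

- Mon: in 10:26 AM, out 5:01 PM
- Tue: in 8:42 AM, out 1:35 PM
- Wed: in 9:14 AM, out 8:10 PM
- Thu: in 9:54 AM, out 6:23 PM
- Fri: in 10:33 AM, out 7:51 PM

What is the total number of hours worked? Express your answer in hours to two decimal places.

Mon: 10:26 AM–5:01 PM = 6 h 35 min; less 45 min break → 5 h 50 min
Tue: 8:42 AM–1:35 PM = 4 h 53 min; less 45 min break → 4 h 8 min
Wed: 9:14 AM–8:10 PM = 10 h 56 min; less 45 min break → 10 h 11 min
Thu: 9:54 AM–6:23 PM = 8 h 29 min; less 45 min break → 7 h 44 min
Fri: 10:33 AM–7:51 PM = 9 h 18 min; less 45 min break → 8 h 33 min
Total: 5 h 50 min + 4 h 8 min + 10 h 11 min + 7 h 44 min + 8 h 33 min = 36 h 26 min.

36.43 hours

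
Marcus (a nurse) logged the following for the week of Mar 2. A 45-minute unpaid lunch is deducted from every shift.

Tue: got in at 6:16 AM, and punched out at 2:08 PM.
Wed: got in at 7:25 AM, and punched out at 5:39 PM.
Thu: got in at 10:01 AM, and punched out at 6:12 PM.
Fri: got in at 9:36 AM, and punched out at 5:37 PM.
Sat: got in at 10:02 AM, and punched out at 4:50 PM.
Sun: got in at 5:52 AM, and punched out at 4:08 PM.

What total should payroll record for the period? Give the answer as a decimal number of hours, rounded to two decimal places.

Tue: 6:16 AM–2:08 PM = 7 h 52 min; less 45 min break → 7 h 7 min
Wed: 7:25 AM–5:39 PM = 10 h 14 min; less 45 min break → 9 h 29 min
Thu: 10:01 AM–6:12 PM = 8 h 11 min; less 45 min break → 7 h 26 min
Fri: 9:36 AM–5:37 PM = 8 h 1 min; less 45 min break → 7 h 16 min
Sat: 10:02 AM–4:50 PM = 6 h 48 min; less 45 min break → 6 h 3 min
Sun: 5:52 AM–4:08 PM = 10 h 16 min; less 45 min break → 9 h 31 min
Total: 7 h 7 min + 9 h 29 min + 7 h 26 min + 7 h 16 min + 6 h 3 min + 9 h 31 min = 46 h 52 min.

46.87 hours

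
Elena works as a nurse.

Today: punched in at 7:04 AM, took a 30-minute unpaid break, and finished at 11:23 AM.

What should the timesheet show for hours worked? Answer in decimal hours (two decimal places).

Today: 7:04 AM–11:23 AM = 4 h 19 min; less 30 min break → 3 h 49 min

3.82 hours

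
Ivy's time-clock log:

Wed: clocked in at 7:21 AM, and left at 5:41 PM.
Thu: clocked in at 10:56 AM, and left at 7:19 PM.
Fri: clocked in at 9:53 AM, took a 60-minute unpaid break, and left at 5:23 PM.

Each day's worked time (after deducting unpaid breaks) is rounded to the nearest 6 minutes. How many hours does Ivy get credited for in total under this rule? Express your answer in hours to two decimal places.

Wed: 7:21 AM–5:41 PM = 10 h 20 min → rounds to 10 h 18 min
Thu: 10:56 AM–7:19 PM = 8 h 23 min → rounds to 8 h 24 min
Fri: 9:53 AM–5:23 PM = 7 h 30 min − 60 min = 6 h 30 min → rounds to 6 h 30 min
Total credited: 25 h 12 min.

25.20 hours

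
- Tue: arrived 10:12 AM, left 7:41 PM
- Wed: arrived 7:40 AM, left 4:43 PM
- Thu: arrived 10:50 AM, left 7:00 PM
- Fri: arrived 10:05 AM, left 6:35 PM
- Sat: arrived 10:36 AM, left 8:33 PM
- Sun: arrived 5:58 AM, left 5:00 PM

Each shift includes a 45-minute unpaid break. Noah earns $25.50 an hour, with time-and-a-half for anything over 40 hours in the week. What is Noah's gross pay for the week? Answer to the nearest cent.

$1466.89

Tue: 10:12 AM–7:41 PM = 9 h 29 min; less 45 min break → 8 h 44 min
Wed: 7:40 AM–4:43 PM = 9 h 3 min; less 45 min break → 8 h 18 min
Thu: 10:50 AM–7:00 PM = 8 h 10 min; less 45 min break → 7 h 25 min
Fri: 10:05 AM–6:35 PM = 8 h 30 min; less 45 min break → 7 h 45 min
Sat: 10:36 AM–8:33 PM = 9 h 57 min; less 45 min break → 9 h 12 min
Sun: 5:58 AM–5:00 PM = 11 h 2 min; less 45 min break → 10 h 17 min
Total worked: 51 h 41 min = 3101 min.
Regular 40 h 0 min = 2400 min at $25.50/h; overtime 11 h 41 min = 701 min at $38.25/h.
Pay = (2400 × $25.50 + 701 × $38.25) ÷ 60 = $1466.89.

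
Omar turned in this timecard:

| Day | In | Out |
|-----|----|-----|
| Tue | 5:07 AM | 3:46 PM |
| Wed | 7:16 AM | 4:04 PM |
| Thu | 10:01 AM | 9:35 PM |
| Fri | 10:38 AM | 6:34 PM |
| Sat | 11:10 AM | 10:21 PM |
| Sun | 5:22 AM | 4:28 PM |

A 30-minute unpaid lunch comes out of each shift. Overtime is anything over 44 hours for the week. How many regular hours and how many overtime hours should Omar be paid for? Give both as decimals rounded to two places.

Regular 44.00 hours, overtime 14.23 hours

Tue: 5:07 AM–3:46 PM = 10 h 39 min; less 30 min break → 10 h 9 min
Wed: 7:16 AM–4:04 PM = 8 h 48 min; less 30 min break → 8 h 18 min
Thu: 10:01 AM–9:35 PM = 11 h 34 min; less 30 min break → 11 h 4 min
Fri: 10:38 AM–6:34 PM = 7 h 56 min; less 30 min break → 7 h 26 min
Sat: 11:10 AM–10:21 PM = 11 h 11 min; less 30 min break → 10 h 41 min
Sun: 5:22 AM–4:28 PM = 11 h 6 min; less 30 min break → 10 h 36 min
Total worked: 58 h 14 min = 58.23 h.
Threshold 44 h → overtime 14 h 14 min, regular 44 h 0 min.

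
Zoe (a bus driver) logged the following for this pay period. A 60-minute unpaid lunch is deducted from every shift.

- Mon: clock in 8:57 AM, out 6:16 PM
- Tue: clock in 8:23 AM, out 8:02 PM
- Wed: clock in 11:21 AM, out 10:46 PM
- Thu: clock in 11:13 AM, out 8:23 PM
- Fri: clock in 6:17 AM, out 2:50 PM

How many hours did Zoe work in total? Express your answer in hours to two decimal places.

45.10 hours

Mon: 8:57 AM–6:16 PM = 9 h 19 min; less 60 min break → 8 h 19 min
Tue: 8:23 AM–8:02 PM = 11 h 39 min; less 60 min break → 10 h 39 min
Wed: 11:21 AM–10:46 PM = 11 h 25 min; less 60 min break → 10 h 25 min
Thu: 11:13 AM–8:23 PM = 9 h 10 min; less 60 min break → 8 h 10 min
Fri: 6:17 AM–2:50 PM = 8 h 33 min; less 60 min break → 7 h 33 min
Total: 8 h 19 min + 10 h 39 min + 10 h 25 min + 8 h 10 min + 7 h 33 min = 45 h 6 min.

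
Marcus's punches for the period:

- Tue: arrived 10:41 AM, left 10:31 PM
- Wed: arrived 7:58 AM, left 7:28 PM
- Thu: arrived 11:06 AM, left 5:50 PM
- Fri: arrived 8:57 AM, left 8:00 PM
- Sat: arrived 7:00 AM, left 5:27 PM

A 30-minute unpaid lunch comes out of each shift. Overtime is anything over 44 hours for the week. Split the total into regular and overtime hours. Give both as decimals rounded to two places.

Regular 44.00 hours, overtime 5.07 hours

Tue: 10:41 AM–10:31 PM = 11 h 50 min; less 30 min break → 11 h 20 min
Wed: 7:58 AM–7:28 PM = 11 h 30 min; less 30 min break → 11 h 0 min
Thu: 11:06 AM–5:50 PM = 6 h 44 min; less 30 min break → 6 h 14 min
Fri: 8:57 AM–8:00 PM = 11 h 3 min; less 30 min break → 10 h 33 min
Sat: 7:00 AM–5:27 PM = 10 h 27 min; less 30 min break → 9 h 57 min
Total worked: 49 h 4 min = 49.07 h.
Threshold 44 h → overtime 5 h 4 min, regular 44 h 0 min.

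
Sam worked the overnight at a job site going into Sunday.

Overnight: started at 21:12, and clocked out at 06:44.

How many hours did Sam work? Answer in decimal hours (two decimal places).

9.53 hours

Overnight: 21:12 → midnight = 2 h 48 min; midnight → 06:44 = 6 h 44 min; span 9 h 32 min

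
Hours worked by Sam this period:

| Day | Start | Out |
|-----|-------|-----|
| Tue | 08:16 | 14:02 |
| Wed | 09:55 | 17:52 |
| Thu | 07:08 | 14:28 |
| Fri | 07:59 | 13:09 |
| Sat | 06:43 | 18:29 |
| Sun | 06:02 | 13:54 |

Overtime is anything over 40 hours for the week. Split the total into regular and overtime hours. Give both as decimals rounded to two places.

Regular 40.00 hours, overtime 5.85 hours

Tue: 08:16–14:02 = 5 h 46 min
Wed: 09:55–17:52 = 7 h 57 min
Thu: 07:08–14:28 = 7 h 20 min
Fri: 07:59–13:09 = 5 h 10 min
Sat: 06:43–18:29 = 11 h 46 min
Sun: 06:02–13:54 = 7 h 52 min
Total worked: 45 h 51 min = 45.85 h.
Threshold 40 h → overtime 5 h 51 min, regular 40 h 0 min.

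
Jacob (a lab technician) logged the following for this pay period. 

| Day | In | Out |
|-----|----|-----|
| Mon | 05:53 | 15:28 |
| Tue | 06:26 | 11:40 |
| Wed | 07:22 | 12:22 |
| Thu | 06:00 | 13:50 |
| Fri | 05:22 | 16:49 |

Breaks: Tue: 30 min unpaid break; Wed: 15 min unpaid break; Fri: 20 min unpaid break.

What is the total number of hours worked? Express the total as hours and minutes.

Mon: 05:53–15:28 = 9 h 35 min
Tue: 06:26–11:40 = 5 h 14 min; less 30 min break → 4 h 44 min
Wed: 07:22–12:22 = 5 h 0 min; less 15 min break → 4 h 45 min
Thu: 06:00–13:50 = 7 h 50 min
Fri: 05:22–16:49 = 11 h 27 min; less 20 min break → 11 h 7 min
Total: 9 h 35 min + 4 h 44 min + 4 h 45 min + 7 h 50 min + 11 h 7 min = 38 h 1 min.

38 h 1 min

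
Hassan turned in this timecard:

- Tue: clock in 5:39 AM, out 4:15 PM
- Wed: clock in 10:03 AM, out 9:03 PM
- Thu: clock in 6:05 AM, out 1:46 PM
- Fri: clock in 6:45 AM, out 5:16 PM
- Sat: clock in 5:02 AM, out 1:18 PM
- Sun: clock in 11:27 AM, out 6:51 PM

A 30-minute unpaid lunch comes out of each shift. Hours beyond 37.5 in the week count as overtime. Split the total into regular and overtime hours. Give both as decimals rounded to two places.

Regular 37.50 hours, overtime 14.97 hours

Tue: 5:39 AM–4:15 PM = 10 h 36 min; less 30 min break → 10 h 6 min
Wed: 10:03 AM–9:03 PM = 11 h 0 min; less 30 min break → 10 h 30 min
Thu: 6:05 AM–1:46 PM = 7 h 41 min; less 30 min break → 7 h 11 min
Fri: 6:45 AM–5:16 PM = 10 h 31 min; less 30 min break → 10 h 1 min
Sat: 5:02 AM–1:18 PM = 8 h 16 min; less 30 min break → 7 h 46 min
Sun: 11:27 AM–6:51 PM = 7 h 24 min; less 30 min break → 6 h 54 min
Total worked: 52 h 28 min = 52.47 h.
Threshold 37.5 h → overtime 14 h 58 min, regular 37 h 30 min.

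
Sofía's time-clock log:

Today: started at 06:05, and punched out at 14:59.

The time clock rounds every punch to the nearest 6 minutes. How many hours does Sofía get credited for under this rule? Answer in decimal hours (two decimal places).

Today: in 06:05→06:06, out 14:59→15:00; 8 h 54 min

8.90 hours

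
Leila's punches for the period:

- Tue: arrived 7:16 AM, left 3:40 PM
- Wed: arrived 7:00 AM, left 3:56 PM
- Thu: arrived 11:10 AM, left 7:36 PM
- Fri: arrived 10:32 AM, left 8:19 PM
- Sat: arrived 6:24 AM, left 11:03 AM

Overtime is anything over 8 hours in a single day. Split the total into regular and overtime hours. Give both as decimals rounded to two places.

Tue: 7:16 AM–3:40 PM = 8 h 24 min
Wed: 7:00 AM–3:56 PM = 8 h 56 min
Thu: 11:10 AM–7:36 PM = 8 h 26 min
Fri: 10:32 AM–8:19 PM = 9 h 47 min
Sat: 6:24 AM–11:03 AM = 4 h 39 min
Tue reg 8 h 0 min / OT 0 h 24 min; Wed reg 8 h 0 min / OT 0 h 56 min; Thu reg 8 h 0 min / OT 0 h 26 min; Fri reg 8 h 0 min / OT 1 h 47 min; Sat reg 4 h 39 min / OT 0 h 0 min.
Totals: regular 36 h 39 min, overtime 3 h 33 min.

Regular 36.65 hours, overtime 3.55 hours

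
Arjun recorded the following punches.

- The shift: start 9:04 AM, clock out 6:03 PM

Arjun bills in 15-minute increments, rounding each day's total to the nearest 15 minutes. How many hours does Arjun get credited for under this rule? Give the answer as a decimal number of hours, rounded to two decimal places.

The shift: 9:04 AM–6:03 PM = 8 h 59 min → rounds to 9 h 0 min

9.00 hours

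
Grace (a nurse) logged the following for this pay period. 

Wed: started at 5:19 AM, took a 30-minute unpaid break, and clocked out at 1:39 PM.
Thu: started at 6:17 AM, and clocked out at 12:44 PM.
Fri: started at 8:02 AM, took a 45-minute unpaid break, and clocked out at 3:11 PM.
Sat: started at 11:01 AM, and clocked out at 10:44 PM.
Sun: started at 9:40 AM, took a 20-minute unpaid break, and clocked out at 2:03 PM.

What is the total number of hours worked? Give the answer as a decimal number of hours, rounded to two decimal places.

Wed: 5:19 AM–1:39 PM = 8 h 20 min; less 30 min break → 7 h 50 min
Thu: 6:17 AM–12:44 PM = 6 h 27 min
Fri: 8:02 AM–3:11 PM = 7 h 9 min; less 45 min break → 6 h 24 min
Sat: 11:01 AM–10:44 PM = 11 h 43 min
Sun: 9:40 AM–2:03 PM = 4 h 23 min; less 20 min break → 4 h 3 min
Total: 7 h 50 min + 6 h 27 min + 6 h 24 min + 11 h 43 min + 4 h 3 min = 36 h 27 min.

36.45 hours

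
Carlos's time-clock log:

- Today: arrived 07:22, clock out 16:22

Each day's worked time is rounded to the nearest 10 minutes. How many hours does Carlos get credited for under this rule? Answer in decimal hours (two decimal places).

9.00 hours

Today: 07:22–16:22 = 9 h 0 min → rounds to 9 h 0 min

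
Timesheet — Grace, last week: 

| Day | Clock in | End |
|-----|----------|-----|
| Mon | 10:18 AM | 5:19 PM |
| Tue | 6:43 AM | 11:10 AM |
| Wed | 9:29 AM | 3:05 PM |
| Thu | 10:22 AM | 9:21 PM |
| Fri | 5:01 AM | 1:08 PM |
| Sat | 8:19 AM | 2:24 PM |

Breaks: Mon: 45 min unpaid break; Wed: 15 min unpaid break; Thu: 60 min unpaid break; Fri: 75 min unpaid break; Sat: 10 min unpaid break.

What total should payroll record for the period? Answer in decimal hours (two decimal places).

Mon: 10:18 AM–5:19 PM = 7 h 1 min; less 45 min break → 6 h 16 min
Tue: 6:43 AM–11:10 AM = 4 h 27 min
Wed: 9:29 AM–3:05 PM = 5 h 36 min; less 15 min break → 5 h 21 min
Thu: 10:22 AM–9:21 PM = 10 h 59 min; less 60 min break → 9 h 59 min
Fri: 5:01 AM–1:08 PM = 8 h 7 min; less 75 min break → 6 h 52 min
Sat: 8:19 AM–2:24 PM = 6 h 5 min; less 10 min break → 5 h 55 min
Total: 6 h 16 min + 4 h 27 min + 5 h 21 min + 9 h 59 min + 6 h 52 min + 5 h 55 min = 38 h 50 min.

38.83 hours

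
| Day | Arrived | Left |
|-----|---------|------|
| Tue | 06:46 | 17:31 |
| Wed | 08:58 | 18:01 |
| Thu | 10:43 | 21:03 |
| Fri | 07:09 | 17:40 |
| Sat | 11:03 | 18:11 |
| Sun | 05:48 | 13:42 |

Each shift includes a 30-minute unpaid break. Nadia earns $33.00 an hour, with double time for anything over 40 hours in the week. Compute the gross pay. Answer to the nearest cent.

$2157.10

Tue: 06:46–17:31 = 10 h 45 min; less 30 min break → 10 h 15 min
Wed: 08:58–18:01 = 9 h 3 min; less 30 min break → 8 h 33 min
Thu: 10:43–21:03 = 10 h 20 min; less 30 min break → 9 h 50 min
Fri: 07:09–17:40 = 10 h 31 min; less 30 min break → 10 h 1 min
Sat: 11:03–18:11 = 7 h 8 min; less 30 min break → 6 h 38 min
Sun: 05:48–13:42 = 7 h 54 min; less 30 min break → 7 h 24 min
Total worked: 52 h 41 min = 3161 min.
Regular 40 h 0 min = 2400 min at $33.00/h; overtime 12 h 41 min = 761 min at $66.00/h.
Pay = (2400 × $33.00 + 761 × $66.00) ÷ 60 = $2157.10.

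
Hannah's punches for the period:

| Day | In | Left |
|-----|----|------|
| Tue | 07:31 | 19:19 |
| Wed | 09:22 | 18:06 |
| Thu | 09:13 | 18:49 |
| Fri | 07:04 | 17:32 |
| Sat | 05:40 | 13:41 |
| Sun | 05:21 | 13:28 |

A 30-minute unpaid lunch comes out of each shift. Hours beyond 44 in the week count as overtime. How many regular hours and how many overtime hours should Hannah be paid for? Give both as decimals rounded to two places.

Regular 44.00 hours, overtime 9.73 hours

Tue: 07:31–19:19 = 11 h 48 min; less 30 min break → 11 h 18 min
Wed: 09:22–18:06 = 8 h 44 min; less 30 min break → 8 h 14 min
Thu: 09:13–18:49 = 9 h 36 min; less 30 min break → 9 h 6 min
Fri: 07:04–17:32 = 10 h 28 min; less 30 min break → 9 h 58 min
Sat: 05:40–13:41 = 8 h 1 min; less 30 min break → 7 h 31 min
Sun: 05:21–13:28 = 8 h 7 min; less 30 min break → 7 h 37 min
Total worked: 53 h 44 min = 53.73 h.
Threshold 44 h → overtime 9 h 44 min, regular 44 h 0 min.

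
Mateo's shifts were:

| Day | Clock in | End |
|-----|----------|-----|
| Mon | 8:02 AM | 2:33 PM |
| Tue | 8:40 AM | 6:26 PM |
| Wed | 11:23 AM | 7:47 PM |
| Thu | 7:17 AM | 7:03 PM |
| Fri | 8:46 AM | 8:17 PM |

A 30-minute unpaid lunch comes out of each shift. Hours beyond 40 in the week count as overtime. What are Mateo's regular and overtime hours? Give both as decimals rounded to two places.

Mon: 8:02 AM–2:33 PM = 6 h 31 min; less 30 min break → 6 h 1 min
Tue: 8:40 AM–6:26 PM = 9 h 46 min; less 30 min break → 9 h 16 min
Wed: 11:23 AM–7:47 PM = 8 h 24 min; less 30 min break → 7 h 54 min
Thu: 7:17 AM–7:03 PM = 11 h 46 min; less 30 min break → 11 h 16 min
Fri: 8:46 AM–8:17 PM = 11 h 31 min; less 30 min break → 11 h 1 min
Total worked: 45 h 28 min = 45.47 h.
Threshold 40 h → overtime 5 h 28 min, regular 40 h 0 min.

Regular 40.00 hours, overtime 5.47 hours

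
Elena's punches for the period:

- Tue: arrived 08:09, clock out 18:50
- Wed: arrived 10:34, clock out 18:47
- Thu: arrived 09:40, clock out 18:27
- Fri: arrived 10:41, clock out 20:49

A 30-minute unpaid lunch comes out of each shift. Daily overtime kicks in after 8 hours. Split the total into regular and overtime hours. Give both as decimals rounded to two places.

Tue: 08:09–18:50 = 10 h 41 min; less 30 min break → 10 h 11 min
Wed: 10:34–18:47 = 8 h 13 min; less 30 min break → 7 h 43 min
Thu: 09:40–18:27 = 8 h 47 min; less 30 min break → 8 h 17 min
Fri: 10:41–20:49 = 10 h 8 min; less 30 min break → 9 h 38 min
Tue reg 8 h 0 min / OT 2 h 11 min; Wed reg 7 h 43 min / OT 0 h 0 min; Thu reg 8 h 0 min / OT 0 h 17 min; Fri reg 8 h 0 min / OT 1 h 38 min.
Totals: regular 31 h 43 min, overtime 4 h 6 min.

Regular 31.72 hours, overtime 4.10 hours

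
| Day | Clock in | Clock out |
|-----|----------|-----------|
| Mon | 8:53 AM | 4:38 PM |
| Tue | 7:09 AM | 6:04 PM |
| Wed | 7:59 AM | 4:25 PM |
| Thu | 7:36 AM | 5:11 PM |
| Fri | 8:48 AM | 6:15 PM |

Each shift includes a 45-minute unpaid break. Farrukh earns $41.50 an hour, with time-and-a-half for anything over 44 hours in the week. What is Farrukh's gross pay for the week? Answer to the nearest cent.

$1758.91

Mon: 8:53 AM–4:38 PM = 7 h 45 min; less 45 min break → 7 h 0 min
Tue: 7:09 AM–6:04 PM = 10 h 55 min; less 45 min break → 10 h 10 min
Wed: 7:59 AM–4:25 PM = 8 h 26 min; less 45 min break → 7 h 41 min
Thu: 7:36 AM–5:11 PM = 9 h 35 min; less 45 min break → 8 h 50 min
Fri: 8:48 AM–6:15 PM = 9 h 27 min; less 45 min break → 8 h 42 min
Total worked: 42 h 23 min = 2543 min.
Regular 42 h 23 min = 2543 min at $41.50/h; overtime 0 h 0 min = 0 min at $62.25/h.
Pay = (2543 × $41.50 + 0 × $62.25) ÷ 60 = $1758.91.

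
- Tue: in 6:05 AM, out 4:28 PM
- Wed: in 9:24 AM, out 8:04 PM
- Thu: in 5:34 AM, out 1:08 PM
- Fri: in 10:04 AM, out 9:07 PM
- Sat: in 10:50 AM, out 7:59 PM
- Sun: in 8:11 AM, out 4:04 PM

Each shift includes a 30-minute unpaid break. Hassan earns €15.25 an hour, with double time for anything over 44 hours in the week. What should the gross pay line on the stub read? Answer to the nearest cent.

€966.85

Tue: 6:05 AM–4:28 PM = 10 h 23 min; less 30 min break → 9 h 53 min
Wed: 9:24 AM–8:04 PM = 10 h 40 min; less 30 min break → 10 h 10 min
Thu: 5:34 AM–1:08 PM = 7 h 34 min; less 30 min break → 7 h 4 min
Fri: 10:04 AM–9:07 PM = 11 h 3 min; less 30 min break → 10 h 33 min
Sat: 10:50 AM–7:59 PM = 9 h 9 min; less 30 min break → 8 h 39 min
Sun: 8:11 AM–4:04 PM = 7 h 53 min; less 30 min break → 7 h 23 min
Total worked: 53 h 42 min = 3222 min.
Regular 44 h 0 min = 2640 min at €15.25/h; overtime 9 h 42 min = 582 min at €30.50/h.
Pay = (2640 × €15.25 + 582 × €30.50) ÷ 60 = €966.85.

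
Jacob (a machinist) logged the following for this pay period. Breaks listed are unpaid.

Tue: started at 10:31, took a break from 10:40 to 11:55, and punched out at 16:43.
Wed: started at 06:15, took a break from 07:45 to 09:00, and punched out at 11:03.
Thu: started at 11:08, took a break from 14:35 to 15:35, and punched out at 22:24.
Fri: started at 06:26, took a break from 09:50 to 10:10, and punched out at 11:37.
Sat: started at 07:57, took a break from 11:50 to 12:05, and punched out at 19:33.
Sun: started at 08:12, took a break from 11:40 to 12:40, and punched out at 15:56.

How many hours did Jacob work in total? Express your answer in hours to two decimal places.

Tue: 10:31–16:43 = 6 h 12 min; less 75 min break → 4 h 57 min
Wed: 06:15–11:03 = 4 h 48 min; less 75 min break → 3 h 33 min
Thu: 11:08–22:24 = 11 h 16 min; less 60 min break → 10 h 16 min
Fri: 06:26–11:37 = 5 h 11 min; less 20 min break → 4 h 51 min
Sat: 07:57–19:33 = 11 h 36 min; less 15 min break → 11 h 21 min
Sun: 08:12–15:56 = 7 h 44 min; less 60 min break → 6 h 44 min
Total: 4 h 57 min + 3 h 33 min + 10 h 16 min + 4 h 51 min + 11 h 21 min + 6 h 44 min = 41 h 42 min.

41.70 hours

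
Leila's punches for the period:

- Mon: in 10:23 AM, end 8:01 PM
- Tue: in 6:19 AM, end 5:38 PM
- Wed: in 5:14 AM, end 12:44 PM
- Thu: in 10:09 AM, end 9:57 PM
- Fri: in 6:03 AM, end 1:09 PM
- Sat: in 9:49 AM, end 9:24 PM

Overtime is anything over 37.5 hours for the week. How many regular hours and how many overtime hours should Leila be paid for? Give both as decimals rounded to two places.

Regular 37.50 hours, overtime 21.43 hours

Mon: 10:23 AM–8:01 PM = 9 h 38 min
Tue: 6:19 AM–5:38 PM = 11 h 19 min
Wed: 5:14 AM–12:44 PM = 7 h 30 min
Thu: 10:09 AM–9:57 PM = 11 h 48 min
Fri: 6:03 AM–1:09 PM = 7 h 6 min
Sat: 9:49 AM–9:24 PM = 11 h 35 min
Total worked: 58 h 56 min = 58.93 h.
Threshold 37.5 h → overtime 21 h 26 min, regular 37 h 30 min.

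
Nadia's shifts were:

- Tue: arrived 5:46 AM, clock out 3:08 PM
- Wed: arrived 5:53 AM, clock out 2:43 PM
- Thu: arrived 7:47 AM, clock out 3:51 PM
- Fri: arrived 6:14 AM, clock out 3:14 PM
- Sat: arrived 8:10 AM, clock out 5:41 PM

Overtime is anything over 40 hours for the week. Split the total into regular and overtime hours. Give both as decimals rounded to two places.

Regular 40.00 hours, overtime 4.78 hours

Tue: 5:46 AM–3:08 PM = 9 h 22 min
Wed: 5:53 AM–2:43 PM = 8 h 50 min
Thu: 7:47 AM–3:51 PM = 8 h 4 min
Fri: 6:14 AM–3:14 PM = 9 h 0 min
Sat: 8:10 AM–5:41 PM = 9 h 31 min
Total worked: 44 h 47 min = 44.78 h.
Threshold 40 h → overtime 4 h 47 min, regular 40 h 0 min.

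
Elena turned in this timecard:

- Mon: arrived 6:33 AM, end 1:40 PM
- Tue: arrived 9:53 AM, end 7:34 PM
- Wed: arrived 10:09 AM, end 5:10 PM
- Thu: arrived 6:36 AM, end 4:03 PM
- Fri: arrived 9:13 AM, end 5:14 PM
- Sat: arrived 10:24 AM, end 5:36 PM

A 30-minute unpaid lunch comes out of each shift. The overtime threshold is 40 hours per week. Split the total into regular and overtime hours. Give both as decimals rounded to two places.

Mon: 6:33 AM–1:40 PM = 7 h 7 min; less 30 min break → 6 h 37 min
Tue: 9:53 AM–7:34 PM = 9 h 41 min; less 30 min break → 9 h 11 min
Wed: 10:09 AM–5:10 PM = 7 h 1 min; less 30 min break → 6 h 31 min
Thu: 6:36 AM–4:03 PM = 9 h 27 min; less 30 min break → 8 h 57 min
Fri: 9:13 AM–5:14 PM = 8 h 1 min; less 30 min break → 7 h 31 min
Sat: 10:24 AM–5:36 PM = 7 h 12 min; less 30 min break → 6 h 42 min
Total worked: 45 h 29 min = 45.48 h.
Threshold 40 h → overtime 5 h 29 min, regular 40 h 0 min.

Regular 40.00 hours, overtime 5.48 hours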